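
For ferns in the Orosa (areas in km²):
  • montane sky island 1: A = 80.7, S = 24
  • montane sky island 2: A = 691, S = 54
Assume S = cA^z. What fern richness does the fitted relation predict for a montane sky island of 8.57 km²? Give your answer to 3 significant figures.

10.3

z = ln(54/24) / ln(691/80.7) = 0.8109 / 2.1474 = 0.3776
c = 24 / 80.7^0.3776 = 24 / 5.249 = 4.572
S₃ = 4.572 × 8.57^0.3776 = 4.572 × 2.251 ≈ 10.29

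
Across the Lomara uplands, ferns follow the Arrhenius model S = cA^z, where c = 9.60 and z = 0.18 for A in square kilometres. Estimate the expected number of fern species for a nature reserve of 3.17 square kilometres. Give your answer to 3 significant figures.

11.8

S = 9.6 × 3.17^0.18
ln S = ln 9.6 + 0.18 × ln 3.17 = 2.2618 + 0.18 × 1.1537 = 2.4694
S = e^2.4694 ≈ 11.82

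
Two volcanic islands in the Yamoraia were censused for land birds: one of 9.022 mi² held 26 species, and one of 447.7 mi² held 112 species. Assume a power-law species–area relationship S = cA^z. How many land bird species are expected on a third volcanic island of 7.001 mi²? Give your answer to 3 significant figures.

23.6

z = ln(112/26) / ln(447.7/9.022) = 1.4604 / 3.9045 = 0.3740
c = 26 / 9.022^0.3740 = 26 / 2.277 = 11.42
S₃ = 11.42 × 7.001^0.3740 = 11.42 × 2.071 ≈ 23.65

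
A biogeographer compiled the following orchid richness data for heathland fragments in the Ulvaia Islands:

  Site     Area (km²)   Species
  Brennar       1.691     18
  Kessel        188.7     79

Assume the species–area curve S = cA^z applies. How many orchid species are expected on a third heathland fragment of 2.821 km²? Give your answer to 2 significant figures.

21

z = ln(79/18) / ln(188.7/1.691) = 1.4791 / 4.7148 = 0.3137
c = 18 / 1.691^0.3137 = 18 / 1.179 = 15.27
S₃ = 15.27 × 2.821^0.3137 = 15.27 × 1.385 ≈ 21.13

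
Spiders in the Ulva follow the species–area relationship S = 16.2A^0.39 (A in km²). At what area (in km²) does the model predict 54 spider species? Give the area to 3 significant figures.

54 = 16.2 × A^0.39  ⇒  A^0.39 = 54/16.2 = 3.333
ln A = ln(3.333) / 0.39 = 1.2040 / 0.39 = 3.0871
A = e^3.0871 ≈ 21.91 km²

21.9 km²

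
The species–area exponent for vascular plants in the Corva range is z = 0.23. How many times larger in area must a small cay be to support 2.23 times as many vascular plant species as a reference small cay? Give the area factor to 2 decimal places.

(A₂/A₁)^0.23 = 2.23, so A₂/A₁ = 2.23^(1/0.23) = 2.23^4.348
ln(A₂/A₁) = ln 2.23 / 0.23 = 0.8020 / 0.23 = 3.4870
A₂/A₁ = e^3.4870 ≈ 32.69

32.69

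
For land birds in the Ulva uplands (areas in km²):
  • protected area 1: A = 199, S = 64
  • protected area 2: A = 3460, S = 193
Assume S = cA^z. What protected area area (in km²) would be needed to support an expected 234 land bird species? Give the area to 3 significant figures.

z = ln(193/64) / ln(3460/199) = 1.1038 / 2.8557 = 0.3865
c = 64 / 199^0.3865 = 64 / 7.737 = 8.272
A = (234/8.272)^(1/0.3865) ⇒ ln A = ln(28.29)/0.3865 = 8.6474
A = e^8.6474 ≈ 5695 km²

5700 km²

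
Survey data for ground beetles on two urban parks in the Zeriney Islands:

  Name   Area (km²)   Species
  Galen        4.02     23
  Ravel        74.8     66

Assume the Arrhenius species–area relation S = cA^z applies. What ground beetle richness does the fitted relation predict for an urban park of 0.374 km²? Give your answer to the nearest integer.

z = ln(66/23) / ln(74.8/4.02) = 1.0542 / 2.9235 = 0.3606
c = 23 / 4.02^0.3606 = 23 / 1.651 = 13.93
S₃ = 13.93 × 0.374^0.3606 = 13.93 × 0.7014 ≈ 9.769

10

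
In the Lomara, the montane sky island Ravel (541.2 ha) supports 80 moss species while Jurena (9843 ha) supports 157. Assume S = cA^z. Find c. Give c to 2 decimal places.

18.53

z = ln(S₂/S₁) / ln(A₂/A₁) = ln(157/80) / ln(9843/541.2) = 0.6742 / 2.9007 = 0.2324
c = S₁ / A₁^z = 80 / 541.2^0.2324 = 80 / 4.318 = 18.53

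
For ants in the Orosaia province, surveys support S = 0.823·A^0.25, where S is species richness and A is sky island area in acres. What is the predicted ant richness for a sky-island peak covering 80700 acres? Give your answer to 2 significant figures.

S = 0.823 × 80700^0.25
ln S = ln 0.823 + 0.25 × ln 80700 = -0.1948 + 0.25 × 11.2985 = 2.6298
S = e^2.6298 ≈ 13.87

14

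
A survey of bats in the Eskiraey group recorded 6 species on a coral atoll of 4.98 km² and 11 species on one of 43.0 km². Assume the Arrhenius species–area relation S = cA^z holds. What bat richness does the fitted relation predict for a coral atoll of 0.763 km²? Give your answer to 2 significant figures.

3.5

z = ln(11/6) / ln(43/4.98) = 0.6061 / 2.1558 = 0.2812
c = 6 / 4.98^0.2812 = 6 / 1.571 = 3.82
S₃ = 3.82 × 0.763^0.2812 = 3.82 × 0.9268 ≈ 3.541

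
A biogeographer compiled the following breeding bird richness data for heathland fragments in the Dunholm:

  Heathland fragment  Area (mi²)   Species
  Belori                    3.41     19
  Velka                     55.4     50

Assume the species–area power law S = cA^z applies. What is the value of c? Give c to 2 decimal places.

12.41

z = ln(S₂/S₁) / ln(A₂/A₁) = ln(50/19) / ln(55.4/3.41) = 0.9676 / 2.7879 = 0.3471
c = S₁ / A₁^z = 19 / 3.41^0.3471 = 19 / 1.531 = 12.41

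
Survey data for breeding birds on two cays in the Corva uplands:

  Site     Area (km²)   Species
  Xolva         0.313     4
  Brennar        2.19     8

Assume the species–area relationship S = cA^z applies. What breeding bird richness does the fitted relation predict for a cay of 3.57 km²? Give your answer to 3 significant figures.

9.52

z = ln(8/4) / ln(2.19/0.313) = 0.6931 / 1.9455 = 0.3563
c = 4 / 0.313^0.3563 = 4 / 0.6611 = 6.051
S₃ = 6.051 × 3.57^0.3563 = 6.051 × 1.574 ≈ 9.521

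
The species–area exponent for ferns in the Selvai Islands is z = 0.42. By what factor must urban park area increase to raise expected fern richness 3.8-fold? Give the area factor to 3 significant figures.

24.0

(A₂/A₁)^0.42 = 3.8, so A₂/A₁ = 3.8^(1/0.42) = 3.8^2.381
ln(A₂/A₁) = ln 3.8 / 0.42 = 1.3350 / 0.42 = 3.1786
A₂/A₁ = e^3.1786 ≈ 24.01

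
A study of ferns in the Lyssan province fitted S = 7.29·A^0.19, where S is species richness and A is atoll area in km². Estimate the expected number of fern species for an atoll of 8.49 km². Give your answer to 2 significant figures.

11

S = 7.29 × 8.49^0.19
ln S = ln 7.29 + 0.19 × ln 8.49 = 1.9865 + 0.19 × 2.1389 = 2.3929
S = e^2.3929 ≈ 10.95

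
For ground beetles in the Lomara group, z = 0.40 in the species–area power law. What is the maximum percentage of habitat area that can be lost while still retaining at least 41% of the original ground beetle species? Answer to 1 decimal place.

89.2%

Need (A_new/A_old)^0.4 = 0.41, so A_new/A_old = 0.41^(1/0.4) = 0.41^2.5
ln(A_new/A_old) = ln 0.41 / 0.4 = -0.8916 / 0.4 = -2.2290
A_new/A_old = e^-2.2290 ≈ 0.1076
Fraction that can be lost = 1 − 0.1076 = 0.8924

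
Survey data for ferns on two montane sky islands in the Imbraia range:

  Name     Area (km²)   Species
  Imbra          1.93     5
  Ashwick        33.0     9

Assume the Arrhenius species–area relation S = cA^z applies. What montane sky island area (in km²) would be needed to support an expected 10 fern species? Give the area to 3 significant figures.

z = ln(9/5) / ln(33/1.93) = 0.5878 / 2.8390 = 0.2070
c = 5 / 1.93^0.2070 = 5 / 1.146 = 4.364
A = (10/4.364)^(1/0.2070) ⇒ ln A = ln(2.292)/0.2070 = 4.0054
A = e^4.0054 ≈ 54.89 km²

54.9 km²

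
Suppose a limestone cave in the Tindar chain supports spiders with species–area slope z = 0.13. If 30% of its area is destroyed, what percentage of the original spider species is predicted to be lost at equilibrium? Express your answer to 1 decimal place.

S_new/S_old = (A_new/A_old)^z = 0.7^0.13
= exp(0.13 × ln 0.7) = exp(0.13 × -0.3567) = exp(-0.0464) ≈ 0.9547
Fraction lost = 1 − 0.9547 = 0.04531

4.5%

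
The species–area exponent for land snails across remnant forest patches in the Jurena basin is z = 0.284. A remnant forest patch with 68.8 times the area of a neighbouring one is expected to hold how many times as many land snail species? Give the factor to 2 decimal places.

3.33

S₂/S₁ = (A₂/A₁)^z = 68.8^0.284
ln(S₂/S₁) = 0.284 × ln 68.8 = 0.284 × 4.2312 = 1.2017
S₂/S₁ = e^1.2017 ≈ 3.326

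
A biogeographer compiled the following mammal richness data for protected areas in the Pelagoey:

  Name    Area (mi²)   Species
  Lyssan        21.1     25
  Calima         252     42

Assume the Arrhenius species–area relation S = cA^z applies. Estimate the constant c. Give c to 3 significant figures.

z = ln(S₂/S₁) / ln(A₂/A₁) = ln(42/25) / ln(252/21.1) = 0.5188 / 2.4802 = 0.2092
c = S₁ / A₁^z = 25 / 21.1^0.2092 = 25 / 1.892 = 13.21

13.2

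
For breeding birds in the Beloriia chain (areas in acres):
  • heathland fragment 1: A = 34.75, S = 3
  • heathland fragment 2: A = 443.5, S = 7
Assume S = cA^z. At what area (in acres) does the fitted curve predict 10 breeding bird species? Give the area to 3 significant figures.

z = ln(7/3) / ln(443.5/34.75) = 0.8473 / 2.5465 = 0.3327
c = 3 / 34.75^0.3327 = 3 / 3.256 = 0.9213
A = (10/0.9213)^(1/0.3327) ⇒ ln A = ln(10.85)/0.3327 = 7.1667
A = e^7.1667 ≈ 1296 acres

1300 acres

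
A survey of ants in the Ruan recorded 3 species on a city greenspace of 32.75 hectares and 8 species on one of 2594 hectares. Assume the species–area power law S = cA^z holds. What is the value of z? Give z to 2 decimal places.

0.22

Taking logs: ln S = ln c + z ln A, so z = (ln S₂ − ln S₁)/(ln A₂ − ln A₁).
z = ln(8/3) / ln(2594/32.75) = ln(2.667) / ln(79.21) = 0.9808 / 4.3721 = 0.2243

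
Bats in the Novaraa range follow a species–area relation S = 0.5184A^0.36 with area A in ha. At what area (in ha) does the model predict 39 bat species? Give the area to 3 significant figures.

163000 ha

39 = 0.5184 × A^0.36  ⇒  A^0.36 = 39/0.5184 = 75.23
ln A = ln(75.23) / 0.36 = 4.3206 / 0.36 = 12.0016
A = e^12.0016 ≈ 163013 ha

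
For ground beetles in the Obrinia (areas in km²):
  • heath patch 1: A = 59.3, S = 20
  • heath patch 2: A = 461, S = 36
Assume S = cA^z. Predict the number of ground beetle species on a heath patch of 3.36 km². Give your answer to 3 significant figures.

8.78

z = ln(36/20) / ln(461/59.3) = 0.5878 / 2.0508 = 0.2866
c = 20 / 59.3^0.2866 = 20 / 3.222 = 6.206
S₃ = 6.206 × 3.36^0.2866 = 6.206 × 1.415 ≈ 8.784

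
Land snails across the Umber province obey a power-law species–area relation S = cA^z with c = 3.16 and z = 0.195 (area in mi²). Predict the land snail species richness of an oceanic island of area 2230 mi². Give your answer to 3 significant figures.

S = 3.16 × 2230^0.195 = 3.16 × 4.497 ≈ 14.21

14.2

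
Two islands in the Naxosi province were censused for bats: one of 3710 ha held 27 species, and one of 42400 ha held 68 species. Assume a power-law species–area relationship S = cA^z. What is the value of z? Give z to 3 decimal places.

Taking logs: ln S = ln c + z ln A, so z = (ln S₂ − ln S₁)/(ln A₂ − ln A₁).
z = ln(68/27) / ln(42400/3710) = ln(2.519) / ln(11.43) = 0.9237 / 2.4361 = 0.3792

0.379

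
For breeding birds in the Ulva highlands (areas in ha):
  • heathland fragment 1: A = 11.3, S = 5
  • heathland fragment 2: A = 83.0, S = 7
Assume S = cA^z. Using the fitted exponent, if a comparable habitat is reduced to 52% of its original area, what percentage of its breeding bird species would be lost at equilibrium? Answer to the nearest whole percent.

z = ln(7/5) / ln(83/11.3) = 0.3365 / 1.9940 = 0.1687
S_new/S_old = (A_new/A_old)^z = 0.52^0.1687 = exp(0.1687 × -0.6539) = 0.8955
Fraction lost = 1 − 0.8955 = 0.1045

10%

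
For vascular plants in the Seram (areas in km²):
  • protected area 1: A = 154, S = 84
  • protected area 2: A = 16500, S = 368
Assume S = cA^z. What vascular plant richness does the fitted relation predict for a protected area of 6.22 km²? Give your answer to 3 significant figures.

z = ln(368/84) / ln(16500/154) = 1.4773 / 4.6742 = 0.3160
c = 84 / 154^0.3160 = 84 / 4.913 = 17.1
S₃ = 17.1 × 6.22^0.3160 = 17.1 × 1.782 ≈ 30.46

30.5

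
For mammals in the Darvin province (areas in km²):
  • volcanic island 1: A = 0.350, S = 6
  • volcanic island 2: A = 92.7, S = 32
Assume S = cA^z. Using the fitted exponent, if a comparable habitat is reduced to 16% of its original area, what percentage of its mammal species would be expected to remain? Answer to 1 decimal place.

z = ln(32/6) / ln(92.7/0.35) = 1.6740 / 5.5792 = 0.3000
S_new/S_old = (A_new/A_old)^z = 0.16^0.3000 = exp(0.3000 × -1.8326) = 0.577

57.7%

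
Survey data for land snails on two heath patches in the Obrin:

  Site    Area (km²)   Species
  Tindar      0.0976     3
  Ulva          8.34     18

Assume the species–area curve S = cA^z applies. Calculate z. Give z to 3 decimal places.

Taking logs: ln S = ln c + z ln A, so z = (ln S₂ − ln S₁)/(ln A₂ − ln A₁).
z = ln(18/3) / ln(8.34/0.0976) = ln(6) / ln(85.45) = 1.7918 / 4.4479 = 0.4028

0.403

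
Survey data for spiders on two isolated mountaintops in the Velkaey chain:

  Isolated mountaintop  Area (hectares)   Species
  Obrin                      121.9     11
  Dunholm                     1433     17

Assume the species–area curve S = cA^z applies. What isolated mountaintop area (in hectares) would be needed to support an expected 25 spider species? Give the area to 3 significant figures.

z = ln(17/11) / ln(1433/121.9) = 0.4353 / 2.4643 = 0.1766
c = 11 / 121.9^0.1766 = 11 / 2.336 = 4.709
A = (25/4.709)^(1/0.1766) ⇒ ln A = ln(5.309)/0.1766 = 9.4508
A = e^9.4508 ≈ 12718 hectares

12700 hectares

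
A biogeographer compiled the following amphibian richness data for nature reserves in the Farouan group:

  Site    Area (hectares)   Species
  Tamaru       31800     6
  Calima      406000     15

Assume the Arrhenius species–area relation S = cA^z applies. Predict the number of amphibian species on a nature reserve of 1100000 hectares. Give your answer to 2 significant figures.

21

z = ln(15/6) / ln(406000/31800) = 0.9163 / 2.5469 = 0.3598
c = 6 / 31800^0.3598 = 6 / 41.67 = 0.144
S₃ = 0.144 × 1100000^0.3598 = 0.144 × 149.1 ≈ 21.47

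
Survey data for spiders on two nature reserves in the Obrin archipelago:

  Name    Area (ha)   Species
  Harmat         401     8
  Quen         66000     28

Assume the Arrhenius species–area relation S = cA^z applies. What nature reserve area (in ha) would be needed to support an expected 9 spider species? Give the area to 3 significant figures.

z = ln(28/8) / ln(66000/401) = 1.2528 / 5.1034 = 0.2455
c = 8 / 401^0.2455 = 8 / 4.355 = 1.837
A = (9/1.837)^(1/0.2455) ⇒ ln A = ln(4.9)/0.2455 = 6.4738
A = e^6.4738 ≈ 647.9 ha

648 ha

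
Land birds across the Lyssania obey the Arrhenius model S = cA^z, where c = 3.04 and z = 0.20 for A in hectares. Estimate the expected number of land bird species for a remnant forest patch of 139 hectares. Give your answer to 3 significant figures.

8.16

S = 3.04 × 139^0.2 = 3.04 × 2.683 ≈ 8.156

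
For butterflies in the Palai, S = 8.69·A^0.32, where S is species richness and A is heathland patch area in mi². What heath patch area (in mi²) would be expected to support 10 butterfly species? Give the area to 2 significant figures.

1.6 mi²

10 = 8.69 × A^0.32  ⇒  A^0.32 = 10/8.69 = 1.151
ln A = ln(1.151) / 0.32 = 0.1404 / 0.32 = 0.4388
A = e^0.4388 ≈ 1.551 mi²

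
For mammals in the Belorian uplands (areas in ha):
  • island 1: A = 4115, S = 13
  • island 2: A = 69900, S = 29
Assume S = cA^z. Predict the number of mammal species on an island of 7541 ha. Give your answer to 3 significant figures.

z = ln(29/13) / ln(69900/4115) = 0.8023 / 2.8324 = 0.2833
c = 13 / 4115^0.2833 = 13 / 10.56 = 1.231
S₃ = 1.231 × 7541^0.2833 = 1.231 × 12.54 ≈ 15.43

15.4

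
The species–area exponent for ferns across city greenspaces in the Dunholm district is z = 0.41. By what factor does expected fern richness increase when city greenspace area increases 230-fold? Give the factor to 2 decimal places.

S₂/S₁ = (A₂/A₁)^z = 230^0.41
ln(S₂/S₁) = 0.41 × ln 230 = 0.41 × 5.4381 = 2.2296
S₂/S₁ = e^2.2296 ≈ 9.296

9.30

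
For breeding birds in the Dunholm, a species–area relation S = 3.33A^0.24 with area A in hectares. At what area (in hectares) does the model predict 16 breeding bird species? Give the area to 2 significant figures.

16 = 3.33 × A^0.24  ⇒  A^0.24 = 16/3.33 = 4.805
ln A = ln(4.805) / 0.24 = 1.5696 / 0.24 = 6.5401
A = e^6.5401 ≈ 692.3 hectares

690 hectares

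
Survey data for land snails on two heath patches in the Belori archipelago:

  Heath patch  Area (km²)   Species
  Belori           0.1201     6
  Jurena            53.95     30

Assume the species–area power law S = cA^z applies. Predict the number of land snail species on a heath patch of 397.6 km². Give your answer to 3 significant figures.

50.8

z = ln(30/6) / ln(53.95/0.1201) = 1.6094 / 6.1075 = 0.2635
c = 6 / 0.1201^0.2635 = 6 / 0.5721 = 10.49
S₃ = 10.49 × 397.6^0.2635 = 10.49 × 4.842 ≈ 50.78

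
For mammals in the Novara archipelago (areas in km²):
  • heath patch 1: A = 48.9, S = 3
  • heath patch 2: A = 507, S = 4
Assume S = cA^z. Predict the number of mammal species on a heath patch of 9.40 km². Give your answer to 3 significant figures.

2.45

z = ln(4/3) / ln(507/48.9) = 0.2877 / 2.3387 = 0.1230
c = 3 / 48.9^0.1230 = 3 / 1.614 = 1.859
S₃ = 1.859 × 9.4^0.1230 = 1.859 × 1.317 ≈ 2.449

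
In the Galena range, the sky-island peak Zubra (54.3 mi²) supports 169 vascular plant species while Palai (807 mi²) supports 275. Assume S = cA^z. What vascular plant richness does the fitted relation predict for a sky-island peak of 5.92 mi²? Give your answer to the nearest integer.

z = ln(275/169) / ln(807/54.3) = 0.4869 / 2.6988 = 0.1804
c = 169 / 54.3^0.1804 = 169 / 2.056 = 82.21
S₃ = 82.21 × 5.92^0.1804 = 82.21 × 1.378 ≈ 113.3

113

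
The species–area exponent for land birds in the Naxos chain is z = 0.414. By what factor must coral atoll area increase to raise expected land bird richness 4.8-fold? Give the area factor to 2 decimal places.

44.21

(A₂/A₁)^0.414 = 4.8, so A₂/A₁ = 4.8^(1/0.414) = 4.8^2.415
ln(A₂/A₁) = ln 4.8 / 0.414 = 1.5686 / 0.414 = 3.7889
A₂/A₁ = e^3.7889 ≈ 44.21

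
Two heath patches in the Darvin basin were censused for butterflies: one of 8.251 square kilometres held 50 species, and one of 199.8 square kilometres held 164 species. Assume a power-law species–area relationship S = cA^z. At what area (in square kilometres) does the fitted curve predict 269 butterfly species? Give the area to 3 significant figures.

754 square kilometres

z = ln(164/50) / ln(199.8/8.251) = 1.1878 / 3.1870 = 0.3727
c = 50 / 8.251^0.3727 = 50 / 2.196 = 22.77
A = (269/22.77)^(1/0.3727) ⇒ ln A = ln(11.81)/0.3727 = 6.6250
A = e^6.6250 ≈ 753.7 square kilometres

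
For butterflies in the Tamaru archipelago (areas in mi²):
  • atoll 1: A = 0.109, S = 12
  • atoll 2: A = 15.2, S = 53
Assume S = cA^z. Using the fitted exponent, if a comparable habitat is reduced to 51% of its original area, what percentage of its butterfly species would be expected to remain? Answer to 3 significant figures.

81.7%

z = ln(53/12) / ln(15.2/0.109) = 1.4854 / 4.9377 = 0.3008
S_new/S_old = (A_new/A_old)^z = 0.51^0.3008 = exp(0.3008 × -0.6733) = 0.8166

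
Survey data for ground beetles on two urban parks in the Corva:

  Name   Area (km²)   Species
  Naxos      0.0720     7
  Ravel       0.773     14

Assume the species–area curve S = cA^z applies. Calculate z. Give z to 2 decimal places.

0.29

Taking logs: ln S = ln c + z ln A, so z = (ln S₂ − ln S₁)/(ln A₂ − ln A₁).
z = ln(14/7) / ln(0.773/0.072) = ln(2) / ln(10.74) = 0.6931 / 2.3736 = 0.2920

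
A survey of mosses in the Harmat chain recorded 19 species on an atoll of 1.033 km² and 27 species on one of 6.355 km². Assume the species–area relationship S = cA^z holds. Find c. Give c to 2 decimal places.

18.88

z = ln(S₂/S₁) / ln(A₂/A₁) = ln(27/19) / ln(6.355/1.033) = 0.3514 / 1.8168 = 0.1934
c = S₁ / A₁^z = 19 / 1.033^0.1934 = 19 / 1.006 = 18.88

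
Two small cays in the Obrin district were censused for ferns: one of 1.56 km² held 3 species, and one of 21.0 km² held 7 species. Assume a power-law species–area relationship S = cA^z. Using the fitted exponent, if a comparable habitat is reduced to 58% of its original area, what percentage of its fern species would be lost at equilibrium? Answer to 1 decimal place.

z = ln(7/3) / ln(21/1.56) = 0.8473 / 2.5998 = 0.3259
S_new/S_old = (A_new/A_old)^z = 0.58^0.3259 = exp(0.3259 × -0.5447) = 0.8373
Fraction lost = 1 − 0.8373 = 0.1627

16.3%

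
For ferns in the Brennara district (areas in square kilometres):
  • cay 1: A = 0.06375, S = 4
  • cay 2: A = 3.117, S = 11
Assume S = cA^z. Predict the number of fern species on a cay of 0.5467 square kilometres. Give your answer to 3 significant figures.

z = ln(11/4) / ln(3.117/0.06375) = 1.0116 / 3.8897 = 0.2601
c = 4 / 0.06375^0.2601 = 4 / 0.4887 = 8.184
S₃ = 8.184 × 0.5467^0.2601 = 8.184 × 0.8547 ≈ 6.995

6.99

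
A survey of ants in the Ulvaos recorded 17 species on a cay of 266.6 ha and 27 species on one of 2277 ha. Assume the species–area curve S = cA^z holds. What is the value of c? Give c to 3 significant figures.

5.10

z = ln(S₂/S₁) / ln(A₂/A₁) = ln(27/17) / ln(2277/266.6) = 0.4626 / 2.1449 = 0.2157
c = S₁ / A₁^z = 17 / 266.6^0.2157 = 17 / 3.336 = 5.096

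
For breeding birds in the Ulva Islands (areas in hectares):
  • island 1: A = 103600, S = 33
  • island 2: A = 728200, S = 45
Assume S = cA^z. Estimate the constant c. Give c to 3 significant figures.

5.26

z = ln(S₂/S₁) / ln(A₂/A₁) = ln(45/33) / ln(728200/103600) = 0.3102 / 1.9500 = 0.1591
c = S₁ / A₁^z = 33 / 103600^0.1591 = 33 / 6.276 = 5.258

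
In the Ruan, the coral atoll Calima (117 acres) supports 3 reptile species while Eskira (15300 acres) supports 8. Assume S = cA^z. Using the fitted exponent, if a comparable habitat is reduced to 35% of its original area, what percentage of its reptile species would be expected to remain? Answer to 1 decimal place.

81.0%

z = ln(8/3) / ln(15300/117) = 0.9808 / 4.8734 = 0.2013
S_new/S_old = (A_new/A_old)^z = 0.35^0.2013 = exp(0.2013 × -1.0498) = 0.8095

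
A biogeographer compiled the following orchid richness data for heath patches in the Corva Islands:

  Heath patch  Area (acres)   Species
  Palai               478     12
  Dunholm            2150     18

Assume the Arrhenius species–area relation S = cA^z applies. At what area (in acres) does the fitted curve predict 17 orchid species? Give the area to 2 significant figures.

z = ln(18/12) / ln(2150/478) = 0.4055 / 1.5036 = 0.2697
c = 12 / 478^0.2697 = 12 / 5.279 = 2.273
A = (17/2.273)^(1/0.2697) ⇒ ln A = ln(7.478)/0.2697 = 7.4613
A = e^7.4613 ≈ 1739 acres

1700 acres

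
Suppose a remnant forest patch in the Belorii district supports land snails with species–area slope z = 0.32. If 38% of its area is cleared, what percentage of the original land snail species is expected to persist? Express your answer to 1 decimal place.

85.8%

S_new/S_old = (A_new/A_old)^z = 0.62^0.32
= exp(0.32 × ln 0.62) = exp(0.32 × -0.4780) = exp(-0.1530) ≈ 0.8582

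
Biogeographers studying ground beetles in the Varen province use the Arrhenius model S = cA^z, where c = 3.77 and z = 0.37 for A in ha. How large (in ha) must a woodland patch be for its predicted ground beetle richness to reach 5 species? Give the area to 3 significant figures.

2.15 ha

5 = 3.77 × A^0.37  ⇒  A^0.37 = 5/3.77 = 1.326
ln A = ln(1.326) / 0.37 = 0.2824 / 0.37 = 0.7631
A = e^0.7631 ≈ 2.145 ha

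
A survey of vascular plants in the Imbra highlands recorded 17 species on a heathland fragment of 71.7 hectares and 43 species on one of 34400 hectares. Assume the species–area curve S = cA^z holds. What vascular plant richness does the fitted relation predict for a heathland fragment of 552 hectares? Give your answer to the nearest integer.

23

z = ln(43/17) / ln(34400/71.7) = 0.9280 / 6.1733 = 0.1503
c = 17 / 71.7^0.1503 = 17 / 1.901 = 8.944
S₃ = 8.944 × 552^0.1503 = 8.944 × 2.583 ≈ 23.1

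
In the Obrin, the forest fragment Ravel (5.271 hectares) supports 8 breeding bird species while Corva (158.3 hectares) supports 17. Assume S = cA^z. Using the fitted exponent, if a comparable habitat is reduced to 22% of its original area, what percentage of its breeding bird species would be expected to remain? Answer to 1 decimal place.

z = ln(17/8) / ln(158.3/5.271) = 0.7538 / 3.4023 = 0.2215
S_new/S_old = (A_new/A_old)^z = 0.22^0.2215 = exp(0.2215 × -1.5141) = 0.715

71.5%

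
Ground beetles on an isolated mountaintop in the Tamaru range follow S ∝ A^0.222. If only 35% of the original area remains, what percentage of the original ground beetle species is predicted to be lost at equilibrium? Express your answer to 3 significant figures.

S_new/S_old = (A_new/A_old)^z = 0.35^0.222
= exp(0.222 × ln 0.35) = exp(0.222 × -1.0498) = exp(-0.2331) ≈ 0.7921
Fraction lost = 1 − 0.7921 = 0.2079

20.8%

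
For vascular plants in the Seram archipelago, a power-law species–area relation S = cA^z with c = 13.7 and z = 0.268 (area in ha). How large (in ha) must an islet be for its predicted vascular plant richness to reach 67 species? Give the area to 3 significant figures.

373 ha

67 = 13.7 × A^0.268  ⇒  A^0.268 = 67/13.7 = 4.891
ln A = ln(4.891) / 0.268 = 1.5873 / 0.268 = 5.9227
A = e^5.9227 ≈ 373.4 ha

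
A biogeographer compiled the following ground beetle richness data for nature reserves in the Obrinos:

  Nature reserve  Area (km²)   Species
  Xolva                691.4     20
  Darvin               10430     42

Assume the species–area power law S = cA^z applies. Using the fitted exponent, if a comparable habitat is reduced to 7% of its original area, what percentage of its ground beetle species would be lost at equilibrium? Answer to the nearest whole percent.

z = ln(42/20) / ln(10430/691.4) = 0.7419 / 2.7137 = 0.2734
S_new/S_old = (A_new/A_old)^z = 0.07^0.2734 = exp(0.2734 × -2.6593) = 0.4833
Fraction lost = 1 − 0.4833 = 0.5167

52%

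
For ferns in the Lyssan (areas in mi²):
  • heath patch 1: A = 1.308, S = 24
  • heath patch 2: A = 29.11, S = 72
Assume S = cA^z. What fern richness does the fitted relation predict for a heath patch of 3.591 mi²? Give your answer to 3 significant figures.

34.3

z = ln(72/24) / ln(29.11/1.308) = 1.0986 / 3.1026 = 0.3541
c = 24 / 1.308^0.3541 = 24 / 1.1 = 21.82
S₃ = 21.82 × 3.591^0.3541 = 21.82 × 1.573 ≈ 34.32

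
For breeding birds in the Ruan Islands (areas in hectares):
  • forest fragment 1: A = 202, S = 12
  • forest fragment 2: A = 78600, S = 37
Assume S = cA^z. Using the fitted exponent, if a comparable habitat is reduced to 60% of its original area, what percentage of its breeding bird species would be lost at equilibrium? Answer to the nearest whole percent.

z = ln(37/12) / ln(78600/202) = 1.1260 / 5.9639 = 0.1888
S_new/S_old = (A_new/A_old)^z = 0.6^0.1888 = exp(0.1888 × -0.5108) = 0.9081
Fraction lost = 1 − 0.9081 = 0.09194

9%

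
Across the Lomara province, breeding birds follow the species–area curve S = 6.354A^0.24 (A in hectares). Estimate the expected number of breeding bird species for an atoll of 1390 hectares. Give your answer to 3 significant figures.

S = 6.354 × 1390^0.24
ln S = ln 6.354 + 0.24 × ln 1390 = 1.8491 + 0.24 × 7.2371 = 3.5860
S = e^3.5860 ≈ 36.09

36.1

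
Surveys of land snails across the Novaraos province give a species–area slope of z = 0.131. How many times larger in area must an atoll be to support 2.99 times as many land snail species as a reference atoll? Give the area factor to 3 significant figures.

4280

(A₂/A₁)^0.131 = 2.99, so A₂/A₁ = 2.99^(1/0.131) = 2.99^7.634
ln(A₂/A₁) = ln 2.99 / 0.131 = 1.0953 / 0.131 = 8.3609
A₂/A₁ = e^8.3609 ≈ 4276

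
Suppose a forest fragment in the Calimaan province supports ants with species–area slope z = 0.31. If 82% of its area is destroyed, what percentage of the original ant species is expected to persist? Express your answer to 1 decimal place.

58.8%

S_new/S_old = (A_new/A_old)^z = 0.18^0.31
= exp(0.31 × ln 0.18) = exp(0.31 × -1.7148) = exp(-0.5316) ≈ 0.5877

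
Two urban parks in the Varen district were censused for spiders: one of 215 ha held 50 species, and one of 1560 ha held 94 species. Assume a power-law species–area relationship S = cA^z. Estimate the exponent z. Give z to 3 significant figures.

0.319

Taking logs: ln S = ln c + z ln A, so z = (ln S₂ − ln S₁)/(ln A₂ − ln A₁).
z = ln(94/50) / ln(1560/215) = ln(1.88) / ln(7.256) = 0.6313 / 1.9818 = 0.3185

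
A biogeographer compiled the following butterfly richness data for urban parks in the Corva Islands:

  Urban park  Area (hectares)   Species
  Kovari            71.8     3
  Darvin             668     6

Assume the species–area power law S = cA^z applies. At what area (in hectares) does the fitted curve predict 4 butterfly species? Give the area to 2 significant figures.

180 hectares

z = ln(6/3) / ln(668/71.8) = 0.6931 / 2.2304 = 0.3108
c = 3 / 71.8^0.3108 = 3 / 3.774 = 0.7949
A = (4/0.7949)^(1/0.3108) ⇒ ln A = ln(5.032)/0.3108 = 5.1996
A = e^5.1996 ≈ 181.2 hectares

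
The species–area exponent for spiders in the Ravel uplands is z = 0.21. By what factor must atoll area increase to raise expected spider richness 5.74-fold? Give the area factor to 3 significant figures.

4110

(A₂/A₁)^0.21 = 5.74, so A₂/A₁ = 5.74^(1/0.21) = 5.74^4.762
ln(A₂/A₁) = ln 5.74 / 0.21 = 1.7475 / 0.21 = 8.3212
A₂/A₁ = e^8.3212 ≈ 4110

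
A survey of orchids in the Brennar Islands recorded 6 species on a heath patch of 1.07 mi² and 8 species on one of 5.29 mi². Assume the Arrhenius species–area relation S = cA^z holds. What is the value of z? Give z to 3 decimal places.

Taking logs: ln S = ln c + z ln A, so z = (ln S₂ − ln S₁)/(ln A₂ − ln A₁).
z = ln(8/6) / ln(5.29/1.07) = ln(1.333) / ln(4.944) = 0.2877 / 1.5982 = 0.1800

0.180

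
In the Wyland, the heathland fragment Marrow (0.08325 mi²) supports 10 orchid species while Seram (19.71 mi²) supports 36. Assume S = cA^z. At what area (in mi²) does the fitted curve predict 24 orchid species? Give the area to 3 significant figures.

z = ln(36/10) / ln(19.71/0.08325) = 1.2809 / 5.4670 = 0.2343
c = 10 / 0.08325^0.2343 = 10 / 0.5585 = 17.9
A = (24/17.9)^(1/0.2343) ⇒ ln A = ln(1.34)/0.2343 = 1.2506
A = e^1.2506 ≈ 3.492 mi²

3.49 mi²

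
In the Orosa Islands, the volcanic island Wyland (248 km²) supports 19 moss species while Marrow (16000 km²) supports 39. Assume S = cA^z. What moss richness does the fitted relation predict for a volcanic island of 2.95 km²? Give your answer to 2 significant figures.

z = ln(39/19) / ln(16000/248) = 0.7191 / 4.1669 = 0.1726
c = 19 / 248^0.1726 = 19 / 2.59 = 7.337
S₃ = 7.337 × 2.95^0.1726 = 7.337 × 1.205 ≈ 8.843

8.8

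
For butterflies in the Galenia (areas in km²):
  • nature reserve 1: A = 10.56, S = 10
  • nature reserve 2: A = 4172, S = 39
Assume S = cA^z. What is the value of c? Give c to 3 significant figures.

z = ln(S₂/S₁) / ln(A₂/A₁) = ln(39/10) / ln(4172/10.56) = 1.3610 / 5.9791 = 0.2276
c = S₁ / A₁^z = 10 / 10.56^0.2276 = 10 / 1.71 = 5.848

5.85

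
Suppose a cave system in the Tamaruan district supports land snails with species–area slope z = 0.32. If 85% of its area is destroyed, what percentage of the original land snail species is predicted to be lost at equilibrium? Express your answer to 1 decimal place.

S_new/S_old = (A_new/A_old)^z = 0.15^0.32
= exp(0.32 × ln 0.15) = exp(0.32 × -1.8971) = exp(-0.6071) ≈ 0.5449
Fraction lost = 1 − 0.5449 = 0.4551

45.5%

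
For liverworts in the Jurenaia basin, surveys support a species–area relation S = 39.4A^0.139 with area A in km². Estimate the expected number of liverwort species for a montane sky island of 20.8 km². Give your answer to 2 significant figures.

60

S = 39.4 × 20.8^0.139 = 39.4 × 1.525 ≈ 60.08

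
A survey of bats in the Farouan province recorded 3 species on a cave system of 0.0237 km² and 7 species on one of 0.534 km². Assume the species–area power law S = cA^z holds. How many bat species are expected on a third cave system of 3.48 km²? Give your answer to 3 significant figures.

11.7

z = ln(7/3) / ln(0.534/0.0237) = 0.8473 / 3.1149 = 0.2720
c = 3 / 0.0237^0.2720 = 3 / 0.3613 = 8.303
S₃ = 8.303 × 3.48^0.2720 = 8.303 × 1.404 ≈ 11.66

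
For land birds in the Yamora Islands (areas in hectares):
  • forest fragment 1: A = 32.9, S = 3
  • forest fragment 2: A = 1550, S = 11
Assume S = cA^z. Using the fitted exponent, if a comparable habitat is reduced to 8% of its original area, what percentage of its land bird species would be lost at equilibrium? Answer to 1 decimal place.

z = ln(11/3) / ln(1550/32.9) = 1.2993 / 3.8525 = 0.3373
S_new/S_old = (A_new/A_old)^z = 0.08^0.3373 = exp(0.3373 × -2.5257) = 0.4266
Fraction lost = 1 − 0.4266 = 0.5734

57.3%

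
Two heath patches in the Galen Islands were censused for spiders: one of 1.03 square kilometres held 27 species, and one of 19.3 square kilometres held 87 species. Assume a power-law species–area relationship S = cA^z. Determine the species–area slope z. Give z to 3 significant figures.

0.399

Taking logs: ln S = ln c + z ln A, so z = (ln S₂ − ln S₁)/(ln A₂ − ln A₁).
z = ln(87/27) / ln(19.3/1.03) = ln(3.222) / ln(18.74) = 1.1701 / 2.9305 = 0.3993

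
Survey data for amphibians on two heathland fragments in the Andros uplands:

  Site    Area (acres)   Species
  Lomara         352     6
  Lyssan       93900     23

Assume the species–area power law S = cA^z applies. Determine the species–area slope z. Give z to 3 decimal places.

Taking logs: ln S = ln c + z ln A, so z = (ln S₂ − ln S₁)/(ln A₂ − ln A₁).
z = ln(23/6) / ln(93900/352) = ln(3.833) / ln(266.8) = 1.3437 / 5.5864 = 0.2405

0.241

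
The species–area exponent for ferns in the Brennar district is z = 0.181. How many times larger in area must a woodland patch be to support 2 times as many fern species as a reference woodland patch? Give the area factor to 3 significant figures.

(A₂/A₁)^0.181 = 2, so A₂/A₁ = 2^(1/0.181) = 2^5.525
ln(A₂/A₁) = ln 2 / 0.181 = 0.6931 / 0.181 = 3.8295
A₂/A₁ = e^3.8295 ≈ 46.04

46.0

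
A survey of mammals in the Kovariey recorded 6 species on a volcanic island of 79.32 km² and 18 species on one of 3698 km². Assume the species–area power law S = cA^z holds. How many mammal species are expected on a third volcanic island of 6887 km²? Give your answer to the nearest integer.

22

z = ln(18/6) / ln(3698/79.32) = 1.0986 / 3.8421 = 0.2859
c = 6 / 79.32^0.2859 = 6 / 3.492 = 1.718
S₃ = 1.718 × 6887^0.2859 = 1.718 × 12.52 ≈ 21.5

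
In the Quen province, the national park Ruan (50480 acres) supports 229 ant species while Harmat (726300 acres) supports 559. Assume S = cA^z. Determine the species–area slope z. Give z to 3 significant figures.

Taking logs: ln S = ln c + z ln A, so z = (ln S₂ − ln S₁)/(ln A₂ − ln A₁).
z = ln(559/229) / ln(726300/50480) = ln(2.441) / ln(14.39) = 0.8924 / 2.6664 = 0.3347

0.335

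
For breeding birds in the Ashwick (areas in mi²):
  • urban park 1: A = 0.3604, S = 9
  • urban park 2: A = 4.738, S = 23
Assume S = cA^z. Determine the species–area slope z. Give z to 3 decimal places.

Taking logs: ln S = ln c + z ln A, so z = (ln S₂ − ln S₁)/(ln A₂ − ln A₁).
z = ln(23/9) / ln(4.738/0.3604) = ln(2.556) / ln(13.15) = 0.9383 / 2.5762 = 0.3642

0.364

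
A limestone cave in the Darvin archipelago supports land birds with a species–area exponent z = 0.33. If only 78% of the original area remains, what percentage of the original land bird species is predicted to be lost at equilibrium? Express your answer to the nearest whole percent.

8%

S_new/S_old = (A_new/A_old)^z = 0.78^0.33
= exp(0.33 × ln 0.78) = exp(0.33 × -0.2485) = exp(-0.0820) ≈ 0.9213
Fraction lost = 1 − 0.9213 = 0.07872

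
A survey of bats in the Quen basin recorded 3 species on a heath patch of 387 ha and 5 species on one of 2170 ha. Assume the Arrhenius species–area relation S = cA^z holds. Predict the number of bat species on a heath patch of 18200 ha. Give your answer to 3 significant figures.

z = ln(5/3) / ln(2170/387) = 0.5108 / 1.7241 = 0.2963
c = 3 / 387^0.2963 = 3 / 5.844 = 0.5133
S₃ = 0.5133 × 18200^0.2963 = 0.5133 × 18.29 ≈ 9.389

9.39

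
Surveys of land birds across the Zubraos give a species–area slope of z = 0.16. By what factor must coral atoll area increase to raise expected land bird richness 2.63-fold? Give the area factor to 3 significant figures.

(A₂/A₁)^0.16 = 2.63, so A₂/A₁ = 2.63^(1/0.16) = 2.63^6.25
ln(A₂/A₁) = ln 2.63 / 0.16 = 0.9670 / 0.16 = 6.0436
A₂/A₁ = e^6.0436 ≈ 421.4

421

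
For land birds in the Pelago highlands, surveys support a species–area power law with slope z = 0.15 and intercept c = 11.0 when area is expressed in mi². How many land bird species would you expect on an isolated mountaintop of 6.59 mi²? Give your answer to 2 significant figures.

15

S = 11 × 6.59^0.15
ln S = ln 11 + 0.15 × ln 6.59 = 2.3979 + 0.15 × 1.8856 = 2.6807
S = e^2.6807 ≈ 14.6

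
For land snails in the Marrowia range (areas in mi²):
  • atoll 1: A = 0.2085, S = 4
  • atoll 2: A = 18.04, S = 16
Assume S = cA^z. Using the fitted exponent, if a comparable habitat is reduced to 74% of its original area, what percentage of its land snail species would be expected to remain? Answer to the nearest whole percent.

91%

z = ln(16/4) / ln(18.04/0.2085) = 1.3863 / 4.4604 = 0.3108
S_new/S_old = (A_new/A_old)^z = 0.74^0.3108 = exp(0.3108 × -0.3011) = 0.9107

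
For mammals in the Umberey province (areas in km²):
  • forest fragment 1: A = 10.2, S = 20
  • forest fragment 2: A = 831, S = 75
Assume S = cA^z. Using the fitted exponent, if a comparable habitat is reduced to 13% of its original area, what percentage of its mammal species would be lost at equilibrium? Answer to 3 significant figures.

45.8%

z = ln(75/20) / ln(831/10.2) = 1.3218 / 4.4002 = 0.3004
S_new/S_old = (A_new/A_old)^z = 0.13^0.3004 = exp(0.3004 × -2.0402) = 0.5418
Fraction lost = 1 − 0.5418 = 0.4582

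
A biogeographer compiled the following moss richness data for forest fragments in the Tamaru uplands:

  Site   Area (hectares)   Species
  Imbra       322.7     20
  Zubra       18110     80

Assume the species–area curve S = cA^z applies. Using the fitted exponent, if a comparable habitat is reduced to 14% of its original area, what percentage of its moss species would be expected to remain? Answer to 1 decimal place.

50.8%

z = ln(80/20) / ln(18110/322.7) = 1.3863 / 4.0275 = 0.3442
S_new/S_old = (A_new/A_old)^z = 0.14^0.3442 = exp(0.3442 × -1.9661) = 0.5083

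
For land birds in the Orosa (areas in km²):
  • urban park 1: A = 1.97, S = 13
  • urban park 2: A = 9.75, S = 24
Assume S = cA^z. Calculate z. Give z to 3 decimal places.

Taking logs: ln S = ln c + z ln A, so z = (ln S₂ − ln S₁)/(ln A₂ − ln A₁).
z = ln(24/13) / ln(9.75/1.97) = ln(1.846) / ln(4.949) = 0.6131 / 1.5992 = 0.3834

0.383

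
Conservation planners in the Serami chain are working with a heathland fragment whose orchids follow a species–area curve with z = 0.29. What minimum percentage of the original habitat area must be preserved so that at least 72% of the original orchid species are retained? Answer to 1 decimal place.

Need (A_new/A_old)^0.29 = 0.72, so A_new/A_old = 0.72^(1/0.29) = 0.72^3.448
ln(A_new/A_old) = ln 0.72 / 0.29 = -0.3285 / 0.29 = -1.1328
A_new/A_old = e^-1.1328 ≈ 0.3221

32.2%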